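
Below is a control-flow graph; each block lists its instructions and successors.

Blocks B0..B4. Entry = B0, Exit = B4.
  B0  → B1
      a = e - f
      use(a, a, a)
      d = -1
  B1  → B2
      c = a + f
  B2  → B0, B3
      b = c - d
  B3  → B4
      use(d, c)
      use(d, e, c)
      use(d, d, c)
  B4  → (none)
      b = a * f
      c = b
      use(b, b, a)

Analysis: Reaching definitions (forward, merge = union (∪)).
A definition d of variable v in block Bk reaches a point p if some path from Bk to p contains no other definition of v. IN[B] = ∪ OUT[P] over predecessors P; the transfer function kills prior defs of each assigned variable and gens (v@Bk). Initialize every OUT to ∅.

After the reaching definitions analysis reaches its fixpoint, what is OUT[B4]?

Fixpoint table:
  B0:  IN={a@B0, b@B2, c@B1, d@B0}  OUT={a@B0, b@B2, c@B1, d@B0}
  B1:  IN={a@B0, b@B2, c@B1, d@B0}  OUT={a@B0, b@B2, c@B1, d@B0}
  B2:  IN={a@B0, b@B2, c@B1, d@B0}  OUT={a@B0, b@B2, c@B1, d@B0}
  B3:  IN={a@B0, b@B2, c@B1, d@B0}  OUT={a@B0, b@B2, c@B1, d@B0}
  B4:  IN={a@B0, b@B2, c@B1, d@B0}  OUT={a@B0, b@B4, c@B4, d@B0}

Merge at B4: IN[B4] = OUT[B3] = {a@B0, b@B2, c@B1, d@B0}
Applying B4's transfer function to that IN value gives OUT[B4] (row B4 above).

Answer: {a@B0, b@B4, c@B4, d@B0}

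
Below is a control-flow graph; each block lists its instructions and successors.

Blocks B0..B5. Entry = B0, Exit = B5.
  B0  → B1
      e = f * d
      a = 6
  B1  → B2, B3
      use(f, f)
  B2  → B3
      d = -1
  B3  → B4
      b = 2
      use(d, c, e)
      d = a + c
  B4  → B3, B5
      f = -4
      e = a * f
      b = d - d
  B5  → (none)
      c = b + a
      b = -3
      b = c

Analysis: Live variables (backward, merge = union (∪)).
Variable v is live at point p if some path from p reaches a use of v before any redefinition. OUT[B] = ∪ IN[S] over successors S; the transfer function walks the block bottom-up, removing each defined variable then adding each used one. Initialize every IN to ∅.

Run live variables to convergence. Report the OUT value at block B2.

Converged values:
  B0: | IN={c, d, f} | OUT={a, c, d, e, f}
  B1: | IN={a, c, d, e, f} | OUT={a, c, d, e}
  B2: | IN={a, c, e} | OUT={a, c, d, e}
  B3: | IN={a, c, d, e} | OUT={a, c, d}
  B4: | IN={a, c, d} | OUT={a, b, c, d, e}
  B5: | IN={a, b} | OUT={}

Merge at B2: OUT[B2] = IN[B3] = {a, c, d, e}

Answer: {a, c, d, e}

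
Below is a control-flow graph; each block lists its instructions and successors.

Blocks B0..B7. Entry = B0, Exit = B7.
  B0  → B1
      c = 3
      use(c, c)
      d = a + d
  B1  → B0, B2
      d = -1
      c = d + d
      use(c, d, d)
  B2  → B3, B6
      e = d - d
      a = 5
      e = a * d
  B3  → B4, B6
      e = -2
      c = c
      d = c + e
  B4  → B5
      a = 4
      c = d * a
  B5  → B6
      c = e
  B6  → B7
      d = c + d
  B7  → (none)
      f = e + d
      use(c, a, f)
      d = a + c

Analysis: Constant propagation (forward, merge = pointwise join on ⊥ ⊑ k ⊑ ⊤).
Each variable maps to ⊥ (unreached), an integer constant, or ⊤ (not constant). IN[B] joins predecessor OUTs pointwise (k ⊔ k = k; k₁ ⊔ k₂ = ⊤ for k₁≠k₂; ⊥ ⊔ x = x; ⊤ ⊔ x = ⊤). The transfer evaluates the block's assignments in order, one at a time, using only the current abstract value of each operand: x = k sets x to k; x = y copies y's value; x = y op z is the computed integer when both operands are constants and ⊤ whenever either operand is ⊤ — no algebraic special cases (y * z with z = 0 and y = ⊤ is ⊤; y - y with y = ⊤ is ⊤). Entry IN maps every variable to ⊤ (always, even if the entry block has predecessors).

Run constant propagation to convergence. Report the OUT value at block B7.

Answer: {a: ⊤, b: ⊤, c: -2, d: ⊤, e: ⊤, f: ⊤}

Trace:
Per-block solution:
  B0:   IN=(all ⊤)   OUT={c:3; rest ⊤}
  B1:   IN={c:3; rest ⊤}   OUT={c:-2, d:-1; rest ⊤}
  B2:   IN={c:-2, d:-1; rest ⊤}   OUT={a:5, c:-2, d:-1, e:-5; rest ⊤}
  B3:   IN={a:5, c:-2, d:-1, e:-5; rest ⊤}   OUT={a:5, c:-2, d:-4, e:-2; rest ⊤}
  B4:   IN={a:5, c:-2, d:-4, e:-2; rest ⊤}   OUT={a:4, c:-16, d:-4, e:-2; rest ⊤}
  B5:   IN={a:4, c:-16, d:-4, e:-2; rest ⊤}   OUT={a:4, c:-2, d:-4, e:-2; rest ⊤}
  B6:   IN={c:-2; rest ⊤}   OUT={c:-2; rest ⊤}
  B7:   IN={c:-2; rest ⊤}   OUT={c:-2; rest ⊤}

Merge at B7: IN[B7] = OUT[B6] = {a: ⊤, b: ⊤, c: -2, d: ⊤, e: ⊤, f: ⊤}
Applying B7's transfer function to that IN value gives OUT[B7] (row B7 above).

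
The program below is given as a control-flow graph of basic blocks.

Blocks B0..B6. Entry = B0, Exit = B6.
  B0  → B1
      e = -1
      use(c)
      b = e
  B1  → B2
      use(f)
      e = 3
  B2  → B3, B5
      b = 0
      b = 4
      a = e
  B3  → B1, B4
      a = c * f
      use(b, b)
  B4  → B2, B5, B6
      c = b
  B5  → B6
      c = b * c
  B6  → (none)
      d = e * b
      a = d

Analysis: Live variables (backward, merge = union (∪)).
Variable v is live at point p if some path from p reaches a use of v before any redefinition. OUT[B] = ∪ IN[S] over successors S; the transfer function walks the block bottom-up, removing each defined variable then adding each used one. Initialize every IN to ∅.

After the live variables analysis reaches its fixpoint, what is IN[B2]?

Fixpoint table:
  B0:  IN={c, f}  OUT={c, f}
  B1:  IN={c, f}  OUT={c, e, f}
  B2:  IN={c, e, f}  OUT={b, c, e, f}
  B3:  IN={b, c, e, f}  OUT={b, c, e, f}
  B4:  IN={b, e, f}  OUT={b, c, e, f}
  B5:  IN={b, c, e}  OUT={b, e}
  B6:  IN={b, e}  OUT={}

Merge at B2: OUT[B2] = IN[B3] ⊔ IN[B5] = {b, c, e, f}
Applying B2's transfer function to that OUT value gives IN[B2] (row B2 above).

Answer: {c, e, f}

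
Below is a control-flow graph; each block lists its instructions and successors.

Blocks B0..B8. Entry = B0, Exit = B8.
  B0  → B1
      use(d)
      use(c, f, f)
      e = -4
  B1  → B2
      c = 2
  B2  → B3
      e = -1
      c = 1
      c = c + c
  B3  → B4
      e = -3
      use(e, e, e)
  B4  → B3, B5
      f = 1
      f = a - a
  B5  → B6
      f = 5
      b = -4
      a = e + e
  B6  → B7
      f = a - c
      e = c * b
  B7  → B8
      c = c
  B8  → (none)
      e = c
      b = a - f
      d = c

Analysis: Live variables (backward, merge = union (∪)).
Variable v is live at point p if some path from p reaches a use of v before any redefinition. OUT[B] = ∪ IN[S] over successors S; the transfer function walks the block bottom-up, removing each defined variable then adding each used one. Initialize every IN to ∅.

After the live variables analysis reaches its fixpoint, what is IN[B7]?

Per-block solution:
  B0:  IN={a, c, d, f}  OUT={a}
  B1:  IN={a}  OUT={a}
  B2:  IN={a}  OUT={a, c}
  B3:  IN={a, c}  OUT={a, c, e}
  B4:  IN={a, c, e}  OUT={a, c, e}
  B5:  IN={c, e}  OUT={a, b, c}
  B6:  IN={a, b, c}  OUT={a, c, f}
  B7:  IN={a, c, f}  OUT={a, c, f}
  B8:  IN={a, c, f}  OUT={}

Merge at B7: OUT[B7] = IN[B8] = {a, c, f}
Applying B7's transfer function to that OUT value gives IN[B7] (row B7 above).

Answer: {a, c, f}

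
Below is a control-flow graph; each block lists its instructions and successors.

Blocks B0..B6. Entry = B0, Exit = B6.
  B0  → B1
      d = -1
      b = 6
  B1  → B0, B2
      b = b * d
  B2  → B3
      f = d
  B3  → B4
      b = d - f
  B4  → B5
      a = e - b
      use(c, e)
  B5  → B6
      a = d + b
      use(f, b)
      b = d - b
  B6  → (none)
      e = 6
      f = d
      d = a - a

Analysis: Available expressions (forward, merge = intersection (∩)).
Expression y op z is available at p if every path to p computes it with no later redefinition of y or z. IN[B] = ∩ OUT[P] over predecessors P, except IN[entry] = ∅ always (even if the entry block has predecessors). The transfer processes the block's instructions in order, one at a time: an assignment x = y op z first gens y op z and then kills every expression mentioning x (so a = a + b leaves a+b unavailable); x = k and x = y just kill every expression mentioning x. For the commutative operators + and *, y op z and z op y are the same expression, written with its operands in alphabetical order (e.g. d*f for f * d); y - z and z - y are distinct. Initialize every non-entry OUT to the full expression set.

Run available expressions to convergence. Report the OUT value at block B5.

Converged values:
  B0: | IN={} | OUT={}
  B1: | IN={} | OUT={}
  B2: | IN={} | OUT={}
  B3: | IN={} | OUT={d-f}
  B4: | IN={d-f} | OUT={d-f, e-b}
  B5: | IN={d-f, e-b} | OUT={d-f}
  B6: | IN={d-f} | OUT={a-a}

Merge at B5: IN[B5] = OUT[B4] = {d-f, e-b}
Applying B5's transfer function to that IN value gives OUT[B5] (row B5 above).

Answer: {d-f}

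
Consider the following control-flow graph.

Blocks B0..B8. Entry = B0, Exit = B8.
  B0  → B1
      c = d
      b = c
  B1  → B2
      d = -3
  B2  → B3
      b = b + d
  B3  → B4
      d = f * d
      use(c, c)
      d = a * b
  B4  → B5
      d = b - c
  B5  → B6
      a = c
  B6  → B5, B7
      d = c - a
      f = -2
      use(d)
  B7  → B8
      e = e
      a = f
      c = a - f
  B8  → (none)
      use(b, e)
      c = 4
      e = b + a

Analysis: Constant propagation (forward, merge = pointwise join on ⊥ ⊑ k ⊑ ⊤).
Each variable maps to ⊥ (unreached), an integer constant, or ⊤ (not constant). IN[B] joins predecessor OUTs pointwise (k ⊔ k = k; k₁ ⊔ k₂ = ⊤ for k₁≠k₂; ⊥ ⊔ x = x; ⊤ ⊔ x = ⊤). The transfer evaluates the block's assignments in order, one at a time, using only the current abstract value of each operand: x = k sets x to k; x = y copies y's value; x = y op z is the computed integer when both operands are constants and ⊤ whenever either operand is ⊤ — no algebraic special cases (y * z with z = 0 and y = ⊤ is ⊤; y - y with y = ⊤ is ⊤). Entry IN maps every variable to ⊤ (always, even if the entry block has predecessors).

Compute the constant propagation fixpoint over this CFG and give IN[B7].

Fixpoint table:
  B0:   IN=(all ⊤)   OUT=(all ⊤)
  B1:   IN=(all ⊤)   OUT={d:-3; rest ⊤}
  B2:   IN={d:-3; rest ⊤}   OUT={d:-3; rest ⊤}
  B3:   IN={d:-3; rest ⊤}   OUT=(all ⊤)
  B4:   IN=(all ⊤)   OUT=(all ⊤)
  B5:   IN=(all ⊤)   OUT=(all ⊤)
  B6:   IN=(all ⊤)   OUT={f:-2; rest ⊤}
  B7:   IN={f:-2; rest ⊤}   OUT={a:-2, c:0, f:-2; rest ⊤}
  B8:   IN={a:-2, c:0, f:-2; rest ⊤}   OUT={a:-2, c:4, f:-2; rest ⊤}

Merge at B7: IN[B7] = OUT[B6] = {a: ⊤, b: ⊤, c: ⊤, d: ⊤, e: ⊤, f: -2}

Answer: {a: ⊤, b: ⊤, c: ⊤, d: ⊤, e: ⊤, f: -2}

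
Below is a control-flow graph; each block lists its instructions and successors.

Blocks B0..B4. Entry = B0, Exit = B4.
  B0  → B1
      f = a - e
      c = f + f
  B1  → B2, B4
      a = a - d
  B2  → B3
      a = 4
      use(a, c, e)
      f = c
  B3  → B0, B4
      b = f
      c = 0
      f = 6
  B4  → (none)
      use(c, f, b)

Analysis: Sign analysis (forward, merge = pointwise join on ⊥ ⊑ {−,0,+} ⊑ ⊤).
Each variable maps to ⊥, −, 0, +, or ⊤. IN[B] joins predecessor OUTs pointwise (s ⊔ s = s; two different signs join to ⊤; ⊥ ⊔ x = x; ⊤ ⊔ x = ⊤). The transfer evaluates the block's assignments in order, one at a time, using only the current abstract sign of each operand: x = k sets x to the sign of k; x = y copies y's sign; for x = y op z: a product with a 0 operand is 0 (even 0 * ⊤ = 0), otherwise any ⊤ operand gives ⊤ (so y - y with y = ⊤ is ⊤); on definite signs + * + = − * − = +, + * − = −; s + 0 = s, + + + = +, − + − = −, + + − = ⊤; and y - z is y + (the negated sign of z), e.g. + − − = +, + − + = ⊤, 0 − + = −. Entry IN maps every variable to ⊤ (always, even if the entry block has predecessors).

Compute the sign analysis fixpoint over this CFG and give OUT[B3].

Fixpoint table:
  B0: | IN=(all ⊤) | OUT=(all ⊤)
  B1: | IN=(all ⊤) | OUT=(all ⊤)
  B2: | IN=(all ⊤) | OUT={a:+; rest ⊤}
  B3: | IN={a:+; rest ⊤} | OUT={a:+, c:0, f:+; rest ⊤}
  B4: | IN=(all ⊤) | OUT=(all ⊤)

Merge at B3: IN[B3] = OUT[B2] = {a: +, b: ⊤, c: ⊤, d: ⊤, e: ⊤, f: ⊤}
Applying B3's transfer function to that IN value gives OUT[B3] (row B3 above).

Answer: {a: +, b: ⊤, c: 0, d: ⊤, e: ⊤, f: +}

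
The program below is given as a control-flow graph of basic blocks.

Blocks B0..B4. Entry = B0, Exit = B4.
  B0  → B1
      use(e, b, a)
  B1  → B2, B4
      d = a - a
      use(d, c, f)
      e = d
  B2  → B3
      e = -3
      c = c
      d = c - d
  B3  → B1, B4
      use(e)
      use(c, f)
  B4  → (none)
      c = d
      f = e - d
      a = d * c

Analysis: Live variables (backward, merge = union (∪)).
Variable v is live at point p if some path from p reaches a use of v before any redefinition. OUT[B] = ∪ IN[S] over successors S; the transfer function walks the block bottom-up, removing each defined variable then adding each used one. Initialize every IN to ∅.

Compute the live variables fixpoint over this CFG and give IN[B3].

Answer: {a, c, d, e, f}

Derivation:
Per-block solution:
  B0:   IN={a, b, c, e, f}   OUT={a, c, f}
  B1:   IN={a, c, f}   OUT={a, c, d, e, f}
  B2:   IN={a, c, d, f}   OUT={a, c, d, e, f}
  B3:   IN={a, c, d, e, f}   OUT={a, c, d, e, f}
  B4:   IN={d, e}   OUT={}

Merge at B3: OUT[B3] = IN[B1] ⊔ IN[B4] = {a, c, d, e, f}
Applying B3's transfer function to that OUT value gives IN[B3] (row B3 above).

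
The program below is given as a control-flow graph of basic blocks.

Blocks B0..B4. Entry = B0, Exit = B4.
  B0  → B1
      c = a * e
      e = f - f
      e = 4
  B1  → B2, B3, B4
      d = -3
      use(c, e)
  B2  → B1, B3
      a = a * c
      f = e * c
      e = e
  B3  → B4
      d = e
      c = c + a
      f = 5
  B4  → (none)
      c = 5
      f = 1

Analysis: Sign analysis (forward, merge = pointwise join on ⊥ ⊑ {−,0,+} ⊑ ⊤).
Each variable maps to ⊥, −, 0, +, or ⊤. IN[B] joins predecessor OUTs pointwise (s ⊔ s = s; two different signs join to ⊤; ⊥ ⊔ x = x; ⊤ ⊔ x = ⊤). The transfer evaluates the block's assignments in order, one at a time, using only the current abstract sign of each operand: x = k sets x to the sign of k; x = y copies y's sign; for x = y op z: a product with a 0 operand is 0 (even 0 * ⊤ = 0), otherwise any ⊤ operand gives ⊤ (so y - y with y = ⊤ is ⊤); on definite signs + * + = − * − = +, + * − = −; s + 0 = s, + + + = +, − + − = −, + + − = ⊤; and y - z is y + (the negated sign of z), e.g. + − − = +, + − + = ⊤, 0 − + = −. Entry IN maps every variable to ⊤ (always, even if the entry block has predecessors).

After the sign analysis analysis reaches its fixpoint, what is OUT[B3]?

Fixpoint table:
  B0: | IN=(all ⊤) | OUT={e:+; rest ⊤}
  B1: | IN={e:+; rest ⊤} | OUT={d:-, e:+; rest ⊤}
  B2: | IN={d:-, e:+; rest ⊤} | OUT={d:-, e:+; rest ⊤}
  B3: | IN={d:-, e:+; rest ⊤} | OUT={d:+, e:+, f:+; rest ⊤}
  B4: | IN={e:+; rest ⊤} | OUT={c:+, e:+, f:+; rest ⊤}

Merge at B3: IN[B3] = OUT[B1] ⊔ OUT[B2] = {a: ⊤, b: ⊤, c: ⊤, d: -, e: +, f: ⊤}
Applying B3's transfer function to that IN value gives OUT[B3] (row B3 above).

Answer: {a: ⊤, b: ⊤, c: ⊤, d: +, e: +, f: +}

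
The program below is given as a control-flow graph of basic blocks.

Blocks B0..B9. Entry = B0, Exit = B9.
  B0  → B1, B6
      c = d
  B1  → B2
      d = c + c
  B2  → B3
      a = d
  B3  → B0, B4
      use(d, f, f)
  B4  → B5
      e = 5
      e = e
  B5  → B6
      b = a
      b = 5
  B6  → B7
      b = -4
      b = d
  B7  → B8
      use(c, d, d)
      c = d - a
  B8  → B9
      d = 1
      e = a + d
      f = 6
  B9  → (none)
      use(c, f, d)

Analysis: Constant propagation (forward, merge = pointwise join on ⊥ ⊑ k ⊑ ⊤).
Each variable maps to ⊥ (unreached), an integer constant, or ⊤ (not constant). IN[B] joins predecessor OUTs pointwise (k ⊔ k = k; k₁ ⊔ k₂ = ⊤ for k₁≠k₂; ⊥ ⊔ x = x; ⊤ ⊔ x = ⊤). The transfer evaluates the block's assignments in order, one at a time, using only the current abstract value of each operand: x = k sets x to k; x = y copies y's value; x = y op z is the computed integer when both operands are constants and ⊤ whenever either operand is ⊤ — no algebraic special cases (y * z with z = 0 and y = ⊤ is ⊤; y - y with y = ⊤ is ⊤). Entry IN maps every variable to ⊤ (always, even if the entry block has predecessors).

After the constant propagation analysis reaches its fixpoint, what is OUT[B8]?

Converged values:
  B0:   IN=(all ⊤)   OUT=(all ⊤)
  B1:   IN=(all ⊤)   OUT=(all ⊤)
  B2:   IN=(all ⊤)   OUT=(all ⊤)
  B3:   IN=(all ⊤)   OUT=(all ⊤)
  B4:   IN=(all ⊤)   OUT={e:5; rest ⊤}
  B5:   IN={e:5; rest ⊤}   OUT={b:5, e:5; rest ⊤}
  B6:   IN=(all ⊤)   OUT=(all ⊤)
  B7:   IN=(all ⊤)   OUT=(all ⊤)
  B8:   IN=(all ⊤)   OUT={d:1, f:6; rest ⊤}
  B9:   IN={d:1, f:6; rest ⊤}   OUT={d:1, f:6; rest ⊤}

Merge at B8: IN[B8] = OUT[B7] = {a: ⊤, b: ⊤, c: ⊤, d: ⊤, e: ⊤, f: ⊤}
Applying B8's transfer function to that IN value gives OUT[B8] (row B8 above).

Answer: {a: ⊤, b: ⊤, c: ⊤, d: 1, e: ⊤, f: 6}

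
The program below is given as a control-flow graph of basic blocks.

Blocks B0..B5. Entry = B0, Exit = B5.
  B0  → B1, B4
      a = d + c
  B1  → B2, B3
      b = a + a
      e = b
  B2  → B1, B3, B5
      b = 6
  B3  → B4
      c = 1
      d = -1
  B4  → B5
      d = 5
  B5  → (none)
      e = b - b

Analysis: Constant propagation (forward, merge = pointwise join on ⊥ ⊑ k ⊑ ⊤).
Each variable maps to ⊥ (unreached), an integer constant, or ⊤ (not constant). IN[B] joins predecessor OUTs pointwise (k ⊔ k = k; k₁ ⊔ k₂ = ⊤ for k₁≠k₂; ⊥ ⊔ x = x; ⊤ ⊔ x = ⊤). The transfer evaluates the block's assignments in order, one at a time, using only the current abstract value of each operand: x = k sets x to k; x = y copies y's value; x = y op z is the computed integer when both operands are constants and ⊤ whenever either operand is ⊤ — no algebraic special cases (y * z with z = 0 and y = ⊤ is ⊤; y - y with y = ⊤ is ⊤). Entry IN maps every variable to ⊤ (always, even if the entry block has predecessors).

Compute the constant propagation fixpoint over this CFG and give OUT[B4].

Per-block solution:
  B0:   IN=(all ⊤)   OUT=(all ⊤)
  B1:   IN=(all ⊤)   OUT=(all ⊤)
  B2:   IN=(all ⊤)   OUT={b:6; rest ⊤}
  B3:   IN=(all ⊤)   OUT={c:1, d:-1; rest ⊤}
  B4:   IN=(all ⊤)   OUT={d:5; rest ⊤}
  B5:   IN=(all ⊤)   OUT=(all ⊤)

Merge at B4: IN[B4] = OUT[B0] ⊔ OUT[B3] = {a: ⊤, b: ⊤, c: ⊤, d: ⊤, e: ⊤, f: ⊤}
Applying B4's transfer function to that IN value gives OUT[B4] (row B4 above).

Answer: {a: ⊤, b: ⊤, c: ⊤, d: 5, e: ⊤, f: ⊤}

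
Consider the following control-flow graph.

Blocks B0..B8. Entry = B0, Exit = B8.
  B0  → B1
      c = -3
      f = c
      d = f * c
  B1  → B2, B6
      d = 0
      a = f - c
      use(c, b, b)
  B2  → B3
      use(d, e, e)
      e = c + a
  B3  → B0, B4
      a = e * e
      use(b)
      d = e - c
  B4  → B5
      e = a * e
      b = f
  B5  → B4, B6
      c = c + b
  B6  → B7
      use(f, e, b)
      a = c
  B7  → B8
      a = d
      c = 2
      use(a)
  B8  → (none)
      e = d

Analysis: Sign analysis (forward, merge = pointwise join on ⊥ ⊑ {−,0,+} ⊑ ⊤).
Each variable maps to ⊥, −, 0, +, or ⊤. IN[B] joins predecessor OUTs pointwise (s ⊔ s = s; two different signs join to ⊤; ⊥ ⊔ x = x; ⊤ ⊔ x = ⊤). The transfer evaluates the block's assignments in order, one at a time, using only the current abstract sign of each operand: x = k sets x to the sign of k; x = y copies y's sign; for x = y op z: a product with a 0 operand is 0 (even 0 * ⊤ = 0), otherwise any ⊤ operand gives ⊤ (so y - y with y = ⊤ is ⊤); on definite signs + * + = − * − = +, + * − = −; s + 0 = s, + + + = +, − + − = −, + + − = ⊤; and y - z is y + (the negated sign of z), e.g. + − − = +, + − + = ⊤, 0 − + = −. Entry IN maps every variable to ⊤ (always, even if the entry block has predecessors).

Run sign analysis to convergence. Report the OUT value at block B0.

Answer: {a: ⊤, b: ⊤, c: -, d: +, e: ⊤, f: -}

Derivation:
Converged values:
  B0: | IN=(all ⊤) | OUT={c:-, d:+, f:-; rest ⊤}
  B1: | IN={c:-, d:+, f:-; rest ⊤} | OUT={c:-, d:0, f:-; rest ⊤}
  B2: | IN={c:-, d:0, f:-; rest ⊤} | OUT={c:-, d:0, f:-; rest ⊤}
  B3: | IN={c:-, d:0, f:-; rest ⊤} | OUT={c:-, f:-; rest ⊤}
  B4: | IN={c:-, f:-; rest ⊤} | OUT={b:-, c:-, f:-; rest ⊤}
  B5: | IN={b:-, c:-, f:-; rest ⊤} | OUT={b:-, c:-, f:-; rest ⊤}
  B6: | IN={c:-, f:-; rest ⊤} | OUT={a:-, c:-, f:-; rest ⊤}
  B7: | IN={a:-, c:-, f:-; rest ⊤} | OUT={c:+, f:-; rest ⊤}
  B8: | IN={c:+, f:-; rest ⊤} | OUT={c:+, f:-; rest ⊤}

Merge at B0 (entry node, so the boundary value (all ⊤) is joined with the incoming edge(s)): IN[B0] = (all ⊤) ⊔ OUT[B3] = {a: ⊤, b: ⊤, c: ⊤, d: ⊤, e: ⊤, f: ⊤}
Applying B0's transfer function to that IN value gives OUT[B0] (row B0 above).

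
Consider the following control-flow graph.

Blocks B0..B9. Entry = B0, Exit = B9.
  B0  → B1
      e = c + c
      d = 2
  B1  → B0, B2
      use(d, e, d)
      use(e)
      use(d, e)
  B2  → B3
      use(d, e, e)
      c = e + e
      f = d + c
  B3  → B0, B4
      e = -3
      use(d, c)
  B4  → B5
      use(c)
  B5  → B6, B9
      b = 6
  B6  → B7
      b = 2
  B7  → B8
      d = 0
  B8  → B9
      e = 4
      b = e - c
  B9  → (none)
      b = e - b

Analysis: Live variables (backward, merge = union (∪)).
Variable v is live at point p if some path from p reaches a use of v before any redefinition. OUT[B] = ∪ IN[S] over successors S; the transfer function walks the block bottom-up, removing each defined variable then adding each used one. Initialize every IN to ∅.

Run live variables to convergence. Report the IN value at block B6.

Converged values:
  B0: | IN={c} | OUT={c, d, e}
  B1: | IN={c, d, e} | OUT={c, d, e}
  B2: | IN={d, e} | OUT={c, d}
  B3: | IN={c, d} | OUT={c, e}
  B4: | IN={c, e} | OUT={c, e}
  B5: | IN={c, e} | OUT={b, c, e}
  B6: | IN={c} | OUT={c}
  B7: | IN={c} | OUT={c}
  B8: | IN={c} | OUT={b, e}
  B9: | IN={b, e} | OUT={}

Merge at B6: OUT[B6] = IN[B7] = {c}
Applying B6's transfer function to that OUT value gives IN[B6] (row B6 above).

Answer: {c}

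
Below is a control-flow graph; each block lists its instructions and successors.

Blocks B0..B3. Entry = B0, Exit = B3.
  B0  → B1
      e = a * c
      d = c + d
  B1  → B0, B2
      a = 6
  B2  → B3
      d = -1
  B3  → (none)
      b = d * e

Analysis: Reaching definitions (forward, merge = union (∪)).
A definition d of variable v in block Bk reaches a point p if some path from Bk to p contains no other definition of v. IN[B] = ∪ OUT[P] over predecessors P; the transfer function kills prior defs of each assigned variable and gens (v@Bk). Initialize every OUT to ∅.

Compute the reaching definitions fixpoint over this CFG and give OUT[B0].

Answer: {a@B1, d@B0, e@B0}

Trace:
Per-block solution:
  B0:   IN={a@B1, d@B0, e@B0}   OUT={a@B1, d@B0, e@B0}
  B1:   IN={a@B1, d@B0, e@B0}   OUT={a@B1, d@B0, e@B0}
  B2:   IN={a@B1, d@B0, e@B0}   OUT={a@B1, d@B2, e@B0}
  B3:   IN={a@B1, d@B2, e@B0}   OUT={a@B1, b@B3, d@B2, e@B0}

Merge at B0 (entry node, so the boundary value {} is joined with the incoming edge(s)): IN[B0] = {} ⊔ OUT[B1] = {a@B1, d@B0, e@B0}
Applying B0's transfer function to that IN value gives OUT[B0] (row B0 above).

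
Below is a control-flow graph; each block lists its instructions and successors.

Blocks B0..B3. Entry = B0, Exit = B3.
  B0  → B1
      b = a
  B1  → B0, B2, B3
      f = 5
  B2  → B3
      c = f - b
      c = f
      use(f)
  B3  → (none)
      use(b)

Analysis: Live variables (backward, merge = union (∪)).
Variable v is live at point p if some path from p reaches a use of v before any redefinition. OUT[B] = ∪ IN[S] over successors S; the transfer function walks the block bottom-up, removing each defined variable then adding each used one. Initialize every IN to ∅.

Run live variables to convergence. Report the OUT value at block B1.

Per-block solution:
  B0:   IN={a}   OUT={a, b}
  B1:   IN={a, b}   OUT={a, b, f}
  B2:   IN={b, f}   OUT={b}
  B3:   IN={b}   OUT={}

Merge at B1: OUT[B1] = IN[B0] ⊔ IN[B2] ⊔ IN[B3] = {a, b, f}

Answer: {a, b, f}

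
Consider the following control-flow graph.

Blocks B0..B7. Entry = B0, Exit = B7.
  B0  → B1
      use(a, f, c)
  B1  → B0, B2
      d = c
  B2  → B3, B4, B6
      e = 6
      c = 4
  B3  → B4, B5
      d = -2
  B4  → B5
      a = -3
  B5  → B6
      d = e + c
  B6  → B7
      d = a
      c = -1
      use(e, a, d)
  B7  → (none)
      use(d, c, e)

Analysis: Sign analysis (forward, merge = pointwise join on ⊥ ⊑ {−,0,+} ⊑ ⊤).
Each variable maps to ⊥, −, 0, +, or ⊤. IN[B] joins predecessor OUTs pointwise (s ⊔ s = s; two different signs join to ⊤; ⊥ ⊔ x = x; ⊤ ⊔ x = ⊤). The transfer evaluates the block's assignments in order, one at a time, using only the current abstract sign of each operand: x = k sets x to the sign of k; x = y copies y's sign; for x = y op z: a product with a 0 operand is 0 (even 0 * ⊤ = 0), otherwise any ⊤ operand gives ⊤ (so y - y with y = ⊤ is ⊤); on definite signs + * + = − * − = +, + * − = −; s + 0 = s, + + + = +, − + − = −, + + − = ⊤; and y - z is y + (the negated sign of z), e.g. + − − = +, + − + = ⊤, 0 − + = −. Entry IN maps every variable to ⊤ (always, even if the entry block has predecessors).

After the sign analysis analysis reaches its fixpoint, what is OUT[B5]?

Answer: {a: ⊤, b: ⊤, c: +, d: +, e: +, f: ⊤}

Trace:
Per-block solution:
  B0:  IN=(all ⊤)  OUT=(all ⊤)
  B1:  IN=(all ⊤)  OUT=(all ⊤)
  B2:  IN=(all ⊤)  OUT={c:+, e:+; rest ⊤}
  B3:  IN={c:+, e:+; rest ⊤}  OUT={c:+, d:-, e:+; rest ⊤}
  B4:  IN={c:+, e:+; rest ⊤}  OUT={a:-, c:+, e:+; rest ⊤}
  B5:  IN={c:+, e:+; rest ⊤}  OUT={c:+, d:+, e:+; rest ⊤}
  B6:  IN={c:+, e:+; rest ⊤}  OUT={c:-, e:+; rest ⊤}
  B7:  IN={c:-, e:+; rest ⊤}  OUT={c:-, e:+; rest ⊤}

Merge at B5: IN[B5] = OUT[B3] ⊔ OUT[B4] = {a: ⊤, b: ⊤, c: +, d: ⊤, e: +, f: ⊤}
Applying B5's transfer function to that IN value gives OUT[B5] (row B5 above).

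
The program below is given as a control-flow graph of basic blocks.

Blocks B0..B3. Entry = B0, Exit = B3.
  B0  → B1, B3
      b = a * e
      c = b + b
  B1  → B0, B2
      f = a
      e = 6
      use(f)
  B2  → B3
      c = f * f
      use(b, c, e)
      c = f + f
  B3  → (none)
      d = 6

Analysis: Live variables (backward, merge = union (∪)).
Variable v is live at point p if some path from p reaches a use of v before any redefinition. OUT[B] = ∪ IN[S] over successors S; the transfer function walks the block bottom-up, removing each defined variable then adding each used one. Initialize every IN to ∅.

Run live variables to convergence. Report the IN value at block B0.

Answer: {a, e}

Trace:
Per-block solution:
  B0: | IN={a, e} | OUT={a, b}
  B1: | IN={a, b} | OUT={a, b, e, f}
  B2: | IN={b, e, f} | OUT={}
  B3: | IN={} | OUT={}

Merge at B0: OUT[B0] = IN[B1] ⊔ IN[B3] = {a, b}
Applying B0's transfer function to that OUT value gives IN[B0] (row B0 above).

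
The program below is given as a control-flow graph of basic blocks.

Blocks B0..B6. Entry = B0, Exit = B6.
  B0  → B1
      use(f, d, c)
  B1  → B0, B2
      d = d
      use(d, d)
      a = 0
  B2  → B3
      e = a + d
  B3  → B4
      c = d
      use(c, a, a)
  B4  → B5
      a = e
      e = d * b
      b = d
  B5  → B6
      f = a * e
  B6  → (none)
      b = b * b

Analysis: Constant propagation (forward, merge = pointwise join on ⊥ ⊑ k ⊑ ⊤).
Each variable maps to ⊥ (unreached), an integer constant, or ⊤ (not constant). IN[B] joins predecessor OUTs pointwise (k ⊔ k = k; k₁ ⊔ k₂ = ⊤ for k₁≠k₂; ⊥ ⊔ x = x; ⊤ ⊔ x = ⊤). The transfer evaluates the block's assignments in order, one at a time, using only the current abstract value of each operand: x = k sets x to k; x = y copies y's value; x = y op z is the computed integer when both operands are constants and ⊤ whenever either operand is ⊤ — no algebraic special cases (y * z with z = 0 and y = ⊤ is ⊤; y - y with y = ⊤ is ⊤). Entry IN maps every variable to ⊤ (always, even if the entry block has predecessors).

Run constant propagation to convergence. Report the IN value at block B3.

Answer: {a: 0, b: ⊤, c: ⊤, d: ⊤, e: ⊤, f: ⊤}

Derivation:
Per-block solution:
  B0:  IN=(all ⊤)  OUT=(all ⊤)
  B1:  IN=(all ⊤)  OUT={a:0; rest ⊤}
  B2:  IN={a:0; rest ⊤}  OUT={a:0; rest ⊤}
  B3:  IN={a:0; rest ⊤}  OUT={a:0; rest ⊤}
  B4:  IN={a:0; rest ⊤}  OUT=(all ⊤)
  B5:  IN=(all ⊤)  OUT=(all ⊤)
  B6:  IN=(all ⊤)  OUT=(all ⊤)

Merge at B3: IN[B3] = OUT[B2] = {a: 0, b: ⊤, c: ⊤, d: ⊤, e: ⊤, f: ⊤}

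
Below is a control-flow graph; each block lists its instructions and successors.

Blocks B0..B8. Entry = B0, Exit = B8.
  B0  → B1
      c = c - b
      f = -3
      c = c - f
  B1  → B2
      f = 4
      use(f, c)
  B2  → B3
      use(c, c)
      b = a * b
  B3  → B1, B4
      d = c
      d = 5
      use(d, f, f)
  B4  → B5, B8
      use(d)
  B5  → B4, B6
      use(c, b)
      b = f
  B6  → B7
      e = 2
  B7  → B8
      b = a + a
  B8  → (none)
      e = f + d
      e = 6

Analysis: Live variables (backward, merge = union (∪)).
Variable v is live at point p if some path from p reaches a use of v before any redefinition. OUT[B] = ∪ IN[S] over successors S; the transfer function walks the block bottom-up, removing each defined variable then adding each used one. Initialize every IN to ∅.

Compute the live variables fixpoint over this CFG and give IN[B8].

Answer: {d, f}

Derivation:
Fixpoint table:
  B0:  IN={a, b, c}  OUT={a, b, c}
  B1:  IN={a, b, c}  OUT={a, b, c, f}
  B2:  IN={a, b, c, f}  OUT={a, b, c, f}
  B3:  IN={a, b, c, f}  OUT={a, b, c, d, f}
  B4:  IN={a, b, c, d, f}  OUT={a, b, c, d, f}
  B5:  IN={a, b, c, d, f}  OUT={a, b, c, d, f}
  B6:  IN={a, d, f}  OUT={a, d, f}
  B7:  IN={a, d, f}  OUT={d, f}
  B8:  IN={d, f}  OUT={}

B8 is the boundary node: OUT[B8] = {}
Applying B8's transfer function to that OUT value gives IN[B8] (row B8 above).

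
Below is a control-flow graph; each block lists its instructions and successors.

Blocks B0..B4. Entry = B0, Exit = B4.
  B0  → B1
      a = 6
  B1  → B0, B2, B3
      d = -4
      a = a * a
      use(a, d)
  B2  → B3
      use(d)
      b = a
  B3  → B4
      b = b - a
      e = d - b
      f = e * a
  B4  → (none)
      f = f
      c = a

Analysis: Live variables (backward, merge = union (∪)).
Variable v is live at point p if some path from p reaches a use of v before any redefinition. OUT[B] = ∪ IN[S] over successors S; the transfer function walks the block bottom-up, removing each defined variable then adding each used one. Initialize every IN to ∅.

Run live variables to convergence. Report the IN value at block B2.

Answer: {a, d}

Trace:
Fixpoint table:
  B0:   IN={b}   OUT={a, b}
  B1:   IN={a, b}   OUT={a, b, d}
  B2:   IN={a, d}   OUT={a, b, d}
  B3:   IN={a, b, d}   OUT={a, f}
  B4:   IN={a, f}   OUT={}

Merge at B2: OUT[B2] = IN[B3] = {a, b, d}
Applying B2's transfer function to that OUT value gives IN[B2] (row B2 above).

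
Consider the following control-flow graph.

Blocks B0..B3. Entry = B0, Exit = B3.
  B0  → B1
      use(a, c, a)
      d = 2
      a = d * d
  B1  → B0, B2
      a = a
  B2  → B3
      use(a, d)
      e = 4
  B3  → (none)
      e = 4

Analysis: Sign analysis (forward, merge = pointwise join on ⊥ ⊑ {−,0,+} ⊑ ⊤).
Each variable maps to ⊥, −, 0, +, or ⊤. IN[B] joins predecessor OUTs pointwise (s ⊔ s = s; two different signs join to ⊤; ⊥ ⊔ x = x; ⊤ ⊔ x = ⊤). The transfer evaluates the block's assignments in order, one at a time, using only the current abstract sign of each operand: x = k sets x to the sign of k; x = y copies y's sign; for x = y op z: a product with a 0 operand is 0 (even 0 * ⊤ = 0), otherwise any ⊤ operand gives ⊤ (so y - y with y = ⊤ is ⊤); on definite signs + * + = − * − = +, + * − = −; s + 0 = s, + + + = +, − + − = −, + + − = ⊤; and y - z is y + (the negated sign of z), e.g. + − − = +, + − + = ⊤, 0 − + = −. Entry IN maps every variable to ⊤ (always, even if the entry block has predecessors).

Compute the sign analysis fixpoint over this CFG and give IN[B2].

Per-block solution:
  B0:   IN=(all ⊤)   OUT={a:+, d:+; rest ⊤}
  B1:   IN={a:+, d:+; rest ⊤}   OUT={a:+, d:+; rest ⊤}
  B2:   IN={a:+, d:+; rest ⊤}   OUT={a:+, d:+, e:+; rest ⊤}
  B3:   IN={a:+, d:+, e:+; rest ⊤}   OUT={a:+, d:+, e:+; rest ⊤}

Merge at B2: IN[B2] = OUT[B1] = {a: +, b: ⊤, c: ⊤, d: +, e: ⊤, f: ⊤}

Answer: {a: +, b: ⊤, c: ⊤, d: +, e: ⊤, f: ⊤}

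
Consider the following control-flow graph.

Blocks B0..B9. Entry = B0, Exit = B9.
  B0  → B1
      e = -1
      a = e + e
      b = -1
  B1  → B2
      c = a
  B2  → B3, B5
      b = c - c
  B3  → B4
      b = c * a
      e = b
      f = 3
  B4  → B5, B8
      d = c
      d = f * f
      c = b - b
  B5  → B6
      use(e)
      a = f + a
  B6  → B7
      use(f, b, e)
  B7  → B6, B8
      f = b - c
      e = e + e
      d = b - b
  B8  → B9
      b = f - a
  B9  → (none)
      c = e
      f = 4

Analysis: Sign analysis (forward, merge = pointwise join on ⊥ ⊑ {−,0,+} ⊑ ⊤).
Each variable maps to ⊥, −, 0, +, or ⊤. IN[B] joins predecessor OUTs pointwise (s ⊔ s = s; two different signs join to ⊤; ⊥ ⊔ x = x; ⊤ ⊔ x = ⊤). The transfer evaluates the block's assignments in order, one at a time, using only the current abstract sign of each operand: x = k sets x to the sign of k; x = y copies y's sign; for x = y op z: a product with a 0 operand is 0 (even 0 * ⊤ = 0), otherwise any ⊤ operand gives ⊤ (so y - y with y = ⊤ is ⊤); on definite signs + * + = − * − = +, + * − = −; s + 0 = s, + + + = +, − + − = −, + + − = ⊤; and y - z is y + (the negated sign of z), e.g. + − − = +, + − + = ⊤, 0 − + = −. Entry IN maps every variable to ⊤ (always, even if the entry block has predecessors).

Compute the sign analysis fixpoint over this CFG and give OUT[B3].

Converged values:
  B0:   IN=(all ⊤)   OUT={a:-, b:-, e:-; rest ⊤}
  B1:   IN={a:-, b:-, e:-; rest ⊤}   OUT={a:-, b:-, c:-, e:-; rest ⊤}
  B2:   IN={a:-, b:-, c:-, e:-; rest ⊤}   OUT={a:-, c:-, e:-; rest ⊤}
  B3:   IN={a:-, c:-, e:-; rest ⊤}   OUT={a:-, b:+, c:-, e:+, f:+; rest ⊤}
  B4:   IN={a:-, b:+, c:-, e:+, f:+; rest ⊤}   OUT={a:-, b:+, d:+, e:+, f:+; rest ⊤}
  B5:   IN={a:-; rest ⊤}   OUT=(all ⊤)
  B6:   IN=(all ⊤)   OUT=(all ⊤)
  B7:   IN=(all ⊤)   OUT=(all ⊤)
  B8:   IN=(all ⊤)   OUT=(all ⊤)
  B9:   IN=(all ⊤)   OUT={f:+; rest ⊤}

Merge at B3: IN[B3] = OUT[B2] = {a: -, b: ⊤, c: -, d: ⊤, e: -, f: ⊤}
Applying B3's transfer function to that IN value gives OUT[B3] (row B3 above).

Answer: {a: -, b: +, c: -, d: ⊤, e: +, f: +}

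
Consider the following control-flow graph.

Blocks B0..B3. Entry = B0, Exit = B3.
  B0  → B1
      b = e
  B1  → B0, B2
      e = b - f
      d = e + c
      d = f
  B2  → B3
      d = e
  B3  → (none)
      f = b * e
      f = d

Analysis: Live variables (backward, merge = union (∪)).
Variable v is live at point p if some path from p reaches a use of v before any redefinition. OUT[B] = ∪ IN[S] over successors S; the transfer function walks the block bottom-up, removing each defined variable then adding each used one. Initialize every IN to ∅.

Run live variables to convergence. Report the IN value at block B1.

Converged values:
  B0: | IN={c, e, f} | OUT={b, c, f}
  B1: | IN={b, c, f} | OUT={b, c, e, f}
  B2: | IN={b, e} | OUT={b, d, e}
  B3: | IN={b, d, e} | OUT={}

Merge at B1: OUT[B1] = IN[B0] ⊔ IN[B2] = {b, c, e, f}
Applying B1's transfer function to that OUT value gives IN[B1] (row B1 above).

Answer: {b, c, f}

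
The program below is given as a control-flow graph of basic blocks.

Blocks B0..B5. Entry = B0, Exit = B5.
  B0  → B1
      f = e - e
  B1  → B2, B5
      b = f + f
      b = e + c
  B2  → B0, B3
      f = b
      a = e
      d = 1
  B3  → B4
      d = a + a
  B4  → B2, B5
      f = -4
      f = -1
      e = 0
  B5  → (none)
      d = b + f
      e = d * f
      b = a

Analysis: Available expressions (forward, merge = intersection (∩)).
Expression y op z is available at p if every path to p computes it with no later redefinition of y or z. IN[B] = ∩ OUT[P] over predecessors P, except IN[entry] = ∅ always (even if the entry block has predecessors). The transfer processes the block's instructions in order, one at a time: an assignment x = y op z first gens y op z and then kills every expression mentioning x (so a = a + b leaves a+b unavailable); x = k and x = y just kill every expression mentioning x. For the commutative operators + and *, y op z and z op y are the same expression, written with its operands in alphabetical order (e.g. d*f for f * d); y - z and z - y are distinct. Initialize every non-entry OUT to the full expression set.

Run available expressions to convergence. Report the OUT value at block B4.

Answer: {a+a}

Derivation:
Fixpoint table:
  B0:   IN={}   OUT={e-e}
  B1:   IN={e-e}   OUT={c+e, e-e, f+f}
  B2:   IN={}   OUT={}
  B3:   IN={}   OUT={a+a}
  B4:   IN={a+a}   OUT={a+a}
  B5:   IN={}   OUT={d*f}

Merge at B4: IN[B4] = OUT[B3] = {a+a}
Applying B4's transfer function to that IN value gives OUT[B4] (row B4 above).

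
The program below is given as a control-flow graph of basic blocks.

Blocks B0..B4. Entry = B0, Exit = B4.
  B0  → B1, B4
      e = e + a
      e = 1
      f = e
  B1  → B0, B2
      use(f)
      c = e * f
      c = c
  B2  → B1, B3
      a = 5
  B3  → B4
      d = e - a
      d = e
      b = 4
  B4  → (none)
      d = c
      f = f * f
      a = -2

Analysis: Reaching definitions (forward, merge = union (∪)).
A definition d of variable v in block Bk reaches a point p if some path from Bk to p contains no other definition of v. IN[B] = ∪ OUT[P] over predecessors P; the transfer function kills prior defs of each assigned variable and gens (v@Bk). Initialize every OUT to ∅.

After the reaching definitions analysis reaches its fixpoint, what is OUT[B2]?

Answer: {a@B2, c@B1, e@B0, f@B0}

Working:
Fixpoint table:
  B0: | IN={a@B2, c@B1, e@B0, f@B0} | OUT={a@B2, c@B1, e@B0, f@B0}
  B1: | IN={a@B2, c@B1, e@B0, f@B0} | OUT={a@B2, c@B1, e@B0, f@B0}
  B2: | IN={a@B2, c@B1, e@B0, f@B0} | OUT={a@B2, c@B1, e@B0, f@B0}
  B3: | IN={a@B2, c@B1, e@B0, f@B0} | OUT={a@B2, b@B3, c@B1, d@B3, e@B0, f@B0}
  B4: | IN={a@B2, b@B3, c@B1, d@B3, e@B0, f@B0} | OUT={a@B4, b@B3, c@B1, d@B4, e@B0, f@B4}

Merge at B2: IN[B2] = OUT[B1] = {a@B2, c@B1, e@B0, f@B0}
Applying B2's transfer function to that IN value gives OUT[B2] (row B2 above).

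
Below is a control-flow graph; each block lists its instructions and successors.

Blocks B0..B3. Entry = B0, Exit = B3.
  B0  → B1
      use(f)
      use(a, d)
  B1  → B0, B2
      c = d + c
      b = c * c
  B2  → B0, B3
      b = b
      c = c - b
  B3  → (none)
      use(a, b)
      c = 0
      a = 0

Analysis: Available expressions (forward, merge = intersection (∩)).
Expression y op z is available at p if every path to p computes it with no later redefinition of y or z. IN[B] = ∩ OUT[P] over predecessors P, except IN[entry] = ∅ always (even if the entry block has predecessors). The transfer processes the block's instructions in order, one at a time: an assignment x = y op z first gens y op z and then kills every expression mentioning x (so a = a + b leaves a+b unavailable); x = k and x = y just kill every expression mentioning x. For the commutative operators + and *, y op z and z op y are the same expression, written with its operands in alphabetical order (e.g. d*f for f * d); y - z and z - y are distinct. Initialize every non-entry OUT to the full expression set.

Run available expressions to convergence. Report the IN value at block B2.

Answer: {c*c}

Working:
Converged values:
  B0:   IN={}   OUT={}
  B1:   IN={}   OUT={c*c}
  B2:   IN={c*c}   OUT={}
  B3:   IN={}   OUT={}

Merge at B2: IN[B2] = OUT[B1] = {c*c}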